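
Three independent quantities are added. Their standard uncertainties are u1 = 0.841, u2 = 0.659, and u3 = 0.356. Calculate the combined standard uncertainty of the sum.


For a sum of independent quantities, uc = sqrt(u1^2 + u2^2 + u3^2).
uc = sqrt(0.841^2 + 0.659^2 + 0.356^2)
uc = sqrt(0.707281 + 0.434281 + 0.126736)
uc = 1.1262

1.1262


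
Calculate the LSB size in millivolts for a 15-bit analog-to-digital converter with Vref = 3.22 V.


The resolution (LSB) of an ADC is Vref / 2^n.
LSB = 3.22 / 2^15
LSB = 3.22 / 32768
LSB = 9.827e-05 V = 0.0982666 mV

0.0982666 mV


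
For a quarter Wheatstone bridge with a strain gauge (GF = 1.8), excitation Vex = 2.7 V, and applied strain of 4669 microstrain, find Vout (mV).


Quarter bridge output: Vout = (GF * epsilon * Vex) / 4.
Vout = (1.8 * 4669e-6 * 2.7) / 4
Vout = 0.02269134 / 4 V
Vout = 0.00567284 V = 5.6728 mV

5.6728 mV


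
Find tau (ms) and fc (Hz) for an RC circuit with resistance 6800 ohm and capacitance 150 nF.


Time constant: tau = R * C.
tau = 6800 * 1.50e-07 = 0.00102 s
tau = 1.02 ms
Cutoff frequency: fc = 1 / (2*pi*R*C).
fc = 1 / (2*pi*0.00102) = 156.03 Hz

tau = 1.02 ms, fc = 156.03 Hz


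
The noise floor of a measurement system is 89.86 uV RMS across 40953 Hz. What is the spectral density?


Noise spectral density = Vrms / sqrt(BW).
NSD = 89.86 / sqrt(40953)
NSD = 89.86 / 202.3685
NSD = 0.444 uV/sqrt(Hz)

0.444 uV/sqrt(Hz)


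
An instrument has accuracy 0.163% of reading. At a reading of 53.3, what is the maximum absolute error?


Absolute error = (accuracy% / 100) * reading.
Error = (0.163 / 100) * 53.3
Error = 0.00163 * 53.3
Error = 0.0869

0.0869


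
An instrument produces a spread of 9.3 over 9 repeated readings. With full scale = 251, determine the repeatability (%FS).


Repeatability = (spread / full scale) * 100%.
R = (9.3 / 251) * 100
R = 3.705 %FS

3.705 %FS


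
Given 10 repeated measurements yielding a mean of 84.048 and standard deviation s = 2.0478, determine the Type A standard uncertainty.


The standard uncertainty for Type A evaluation is u = s / sqrt(n).
u = 2.0478 / sqrt(10)
u = 2.0478 / 3.1623
u = 0.6476

0.6476


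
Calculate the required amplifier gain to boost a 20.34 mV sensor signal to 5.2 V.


Gain = Vout / Vin (converting to same units).
G = 5.2 V / 20.34 mV
G = 5200.0 mV / 20.34 mV
G = 255.65

255.65


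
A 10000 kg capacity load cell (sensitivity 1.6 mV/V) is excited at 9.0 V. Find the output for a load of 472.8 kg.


Vout = rated_output * Vex * (load / capacity).
Vout = 1.6 * 9.0 * (472.8 / 10000)
Vout = 1.6 * 9.0 * 0.04728
Vout = 0.681 mV

0.681 mV


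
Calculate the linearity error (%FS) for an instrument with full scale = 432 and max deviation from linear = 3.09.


Linearity error = (max deviation / full scale) * 100%.
Linearity = (3.09 / 432) * 100
Linearity = 0.715 %FS

0.715 %FS


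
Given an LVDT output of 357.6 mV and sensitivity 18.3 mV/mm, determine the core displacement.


Displacement = Vout / sensitivity.
d = 357.6 / 18.3
d = 19.541 mm

19.541 mm


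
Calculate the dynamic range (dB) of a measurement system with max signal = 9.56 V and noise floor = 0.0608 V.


Dynamic range = 20 * log10(Vmax / Vnoise).
DR = 20 * log10(9.56 / 0.0608)
DR = 20 * log10(157.24)
DR = 43.93 dB

43.93 dB


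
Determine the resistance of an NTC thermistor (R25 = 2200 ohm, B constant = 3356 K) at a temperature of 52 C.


NTC thermistor equation: Rt = R25 * exp(B * (1/T - 1/T25)).
T in Kelvin: 325.15 K, T25 = 298.15 K
1/T - 1/T25 = 1/325.15 - 1/298.15 = -0.00027851
B * (1/T - 1/T25) = 3356 * -0.00027851 = -0.9347
Rt = 2200 * exp(-0.9347) = 864.0 ohm

864.0 ohm


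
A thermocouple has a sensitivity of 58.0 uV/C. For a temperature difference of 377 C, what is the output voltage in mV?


The thermocouple output V = sensitivity * dT.
V = 58.0 uV/C * 377 C
V = 21866.0 uV
V = 21.866 mV

21.866 mV


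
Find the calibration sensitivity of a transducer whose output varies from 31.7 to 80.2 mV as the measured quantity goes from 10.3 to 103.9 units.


Sensitivity = (y2 - y1) / (x2 - x1).
S = (80.2 - 31.7) / (103.9 - 10.3)
S = 48.5 / 93.6
S = 0.5182 mV/unit

0.5182 mV/unit


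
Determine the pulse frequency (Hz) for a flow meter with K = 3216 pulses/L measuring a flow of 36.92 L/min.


Frequency = K * Q / 60 (converting L/min to L/s).
f = 3216 * 36.92 / 60
f = 118734.72 / 60
f = 1978.91 Hz

1978.91 Hz


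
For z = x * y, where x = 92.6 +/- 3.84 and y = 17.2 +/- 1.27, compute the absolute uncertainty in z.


For a product z = x*y, the relative uncertainty is:
uz/z = sqrt((ux/x)^2 + (uy/y)^2)
Relative uncertainties: ux/x = 3.84/92.6 = 0.041469
uy/y = 1.27/17.2 = 0.073837
z = 92.6 * 17.2 = 1592.7
uz = 1592.7 * sqrt(0.041469^2 + 0.073837^2) = 134.88

134.88


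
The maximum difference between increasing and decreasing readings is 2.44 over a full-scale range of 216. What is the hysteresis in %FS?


Hysteresis = (max difference / full scale) * 100%.
H = (2.44 / 216) * 100
H = 1.13 %FS

1.13 %FS


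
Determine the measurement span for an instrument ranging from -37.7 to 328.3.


Span = upper range - lower range.
Span = 328.3 - (-37.7)
Span = 366.0

366.0


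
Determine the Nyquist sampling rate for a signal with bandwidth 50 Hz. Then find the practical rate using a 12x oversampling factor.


By Nyquist theorem, fs_min = 2 * fmax.
fs_min = 2 * 50 = 100 Hz
Practical rate = 12 * fs_min = 12 * 100 = 1200 Hz

fs_min = 100 Hz, fs_practical = 1200 Hz


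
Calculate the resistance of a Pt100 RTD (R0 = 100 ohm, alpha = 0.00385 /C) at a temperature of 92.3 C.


The RTD equation: Rt = R0 * (1 + alpha * T).
Rt = 100 * (1 + 0.00385 * 92.3)
Rt = 100 * (1 + 0.355355)
Rt = 100 * 1.355355
Rt = 135.535 ohm

135.535 ohm


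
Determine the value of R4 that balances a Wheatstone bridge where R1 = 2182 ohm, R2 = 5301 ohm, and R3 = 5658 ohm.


At balance: R1*R4 = R2*R3, so R4 = R2*R3/R1.
R4 = 5301 * 5658 / 2182
R4 = 29993058 / 2182
R4 = 13745.67 ohm

13745.67 ohm


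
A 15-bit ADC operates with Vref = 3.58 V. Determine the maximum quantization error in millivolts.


The maximum quantization error is +/- LSB/2.
LSB = Vref / 2^n = 3.58 / 32768 = 0.00010925 V
Max error = LSB / 2 = 0.00010925 / 2 = 5.463e-05 V
Max error = 0.0546 mV

0.0546 mV


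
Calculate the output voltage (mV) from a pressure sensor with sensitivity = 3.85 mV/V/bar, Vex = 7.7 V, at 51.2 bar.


Output = sensitivity * Vex * P.
Vout = 3.85 * 7.7 * 51.2
Vout = 29.645 * 51.2
Vout = 1517.82 mV

1517.82 mV


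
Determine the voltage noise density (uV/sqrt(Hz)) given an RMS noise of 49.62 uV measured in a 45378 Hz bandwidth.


Noise spectral density = Vrms / sqrt(BW).
NSD = 49.62 / sqrt(45378)
NSD = 49.62 / 213.0211
NSD = 0.2329 uV/sqrt(Hz)

0.2329 uV/sqrt(Hz)


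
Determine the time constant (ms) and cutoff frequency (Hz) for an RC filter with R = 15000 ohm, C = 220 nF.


Time constant: tau = R * C.
tau = 15000 * 2.20e-07 = 0.0033 s
tau = 3.3 ms
Cutoff frequency: fc = 1 / (2*pi*R*C).
fc = 1 / (2*pi*0.0033) = 48.23 Hz

tau = 3.3 ms, fc = 48.23 Hz


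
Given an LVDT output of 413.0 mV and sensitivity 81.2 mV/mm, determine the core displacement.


Displacement = Vout / sensitivity.
d = 413.0 / 81.2
d = 5.086 mm

5.086 mm


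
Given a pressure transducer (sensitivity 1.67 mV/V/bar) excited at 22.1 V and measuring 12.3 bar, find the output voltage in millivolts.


Output = sensitivity * Vex * P.
Vout = 1.67 * 22.1 * 12.3
Vout = 36.907 * 12.3
Vout = 453.96 mV

453.96 mV


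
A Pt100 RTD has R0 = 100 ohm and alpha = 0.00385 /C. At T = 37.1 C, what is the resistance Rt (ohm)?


The RTD equation: Rt = R0 * (1 + alpha * T).
Rt = 100 * (1 + 0.00385 * 37.1)
Rt = 100 * (1 + 0.142835)
Rt = 100 * 1.142835
Rt = 114.284 ohm

114.284 ohm


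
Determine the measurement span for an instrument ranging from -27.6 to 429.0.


Span = upper range - lower range.
Span = 429.0 - (-27.6)
Span = 456.6

456.6


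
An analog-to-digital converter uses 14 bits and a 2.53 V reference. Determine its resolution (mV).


The resolution (LSB) of an ADC is Vref / 2^n.
LSB = 2.53 / 2^14
LSB = 2.53 / 16384
LSB = 0.00015442 V = 0.15441895 mV

0.15441895 mV


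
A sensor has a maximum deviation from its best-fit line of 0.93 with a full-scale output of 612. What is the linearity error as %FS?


Linearity error = (max deviation / full scale) * 100%.
Linearity = (0.93 / 612) * 100
Linearity = 0.152 %FS

0.152 %FS


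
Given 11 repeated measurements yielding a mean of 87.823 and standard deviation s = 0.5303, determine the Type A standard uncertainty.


The standard uncertainty for Type A evaluation is u = s / sqrt(n).
u = 0.5303 / sqrt(11)
u = 0.5303 / 3.3166
u = 0.1599

0.1599


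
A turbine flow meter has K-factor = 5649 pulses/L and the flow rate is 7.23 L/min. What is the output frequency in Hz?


Frequency = K * Q / 60 (converting L/min to L/s).
f = 5649 * 7.23 / 60
f = 40842.27 / 60
f = 680.7 Hz

680.7 Hz


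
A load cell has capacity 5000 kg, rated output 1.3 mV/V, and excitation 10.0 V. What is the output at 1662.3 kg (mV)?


Vout = rated_output * Vex * (load / capacity).
Vout = 1.3 * 10.0 * (1662.3 / 5000)
Vout = 1.3 * 10.0 * 0.33246
Vout = 4.322 mV

4.322 mV


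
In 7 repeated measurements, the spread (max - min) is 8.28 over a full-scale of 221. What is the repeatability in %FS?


Repeatability = (spread / full scale) * 100%.
R = (8.28 / 221) * 100
R = 3.747 %FS

3.747 %FS


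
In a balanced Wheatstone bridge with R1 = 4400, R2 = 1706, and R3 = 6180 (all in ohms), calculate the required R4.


At balance: R1*R4 = R2*R3, so R4 = R2*R3/R1.
R4 = 1706 * 6180 / 4400
R4 = 10543080 / 4400
R4 = 2396.15 ohm

2396.15 ohm


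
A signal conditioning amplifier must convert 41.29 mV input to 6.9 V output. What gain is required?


Gain = Vout / Vin (converting to same units).
G = 6.9 V / 41.29 mV
G = 6900.0 mV / 41.29 mV
G = 167.11

167.11


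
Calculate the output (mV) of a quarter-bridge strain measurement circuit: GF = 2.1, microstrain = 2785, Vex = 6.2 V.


Quarter bridge output: Vout = (GF * epsilon * Vex) / 4.
Vout = (2.1 * 2785e-6 * 6.2) / 4
Vout = 0.0362607 / 4 V
Vout = 0.00906517 V = 9.0652 mV

9.0652 mV


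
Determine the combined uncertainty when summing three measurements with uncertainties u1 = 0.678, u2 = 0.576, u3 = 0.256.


For a sum of independent quantities, uc = sqrt(u1^2 + u2^2 + u3^2).
uc = sqrt(0.678^2 + 0.576^2 + 0.256^2)
uc = sqrt(0.459684 + 0.331776 + 0.065536)
uc = 0.9257

0.9257


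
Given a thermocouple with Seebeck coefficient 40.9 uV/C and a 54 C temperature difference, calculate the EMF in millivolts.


The thermocouple output V = sensitivity * dT.
V = 40.9 uV/C * 54 C
V = 2208.6 uV
V = 2.209 mV

2.209 mV


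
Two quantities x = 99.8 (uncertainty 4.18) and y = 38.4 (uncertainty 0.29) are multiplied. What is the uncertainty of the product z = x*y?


For a product z = x*y, the relative uncertainty is:
uz/z = sqrt((ux/x)^2 + (uy/y)^2)
Relative uncertainties: ux/x = 4.18/99.8 = 0.041884
uy/y = 0.29/38.4 = 0.007552
z = 99.8 * 38.4 = 3832.3
uz = 3832.3 * sqrt(0.041884^2 + 0.007552^2) = 163.1

163.1


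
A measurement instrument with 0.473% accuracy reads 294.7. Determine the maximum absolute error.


Absolute error = (accuracy% / 100) * reading.
Error = (0.473 / 100) * 294.7
Error = 0.00473 * 294.7
Error = 1.3939

1.3939


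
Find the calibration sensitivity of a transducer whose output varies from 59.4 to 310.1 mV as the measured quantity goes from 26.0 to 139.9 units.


Sensitivity = (y2 - y1) / (x2 - x1).
S = (310.1 - 59.4) / (139.9 - 26.0)
S = 250.7 / 113.9
S = 2.2011 mV/unit

2.2011 mV/unit


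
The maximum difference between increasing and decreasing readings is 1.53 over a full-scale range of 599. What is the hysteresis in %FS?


Hysteresis = (max difference / full scale) * 100%.
H = (1.53 / 599) * 100
H = 0.255 %FS

0.255 %FS


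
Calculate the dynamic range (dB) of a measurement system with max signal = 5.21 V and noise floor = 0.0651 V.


Dynamic range = 20 * log10(Vmax / Vnoise).
DR = 20 * log10(5.21 / 0.0651)
DR = 20 * log10(80.03)
DR = 38.07 dB

38.07 dB


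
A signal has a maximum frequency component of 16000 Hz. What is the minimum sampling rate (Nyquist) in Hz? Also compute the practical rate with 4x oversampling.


By Nyquist theorem, fs_min = 2 * fmax.
fs_min = 2 * 16000 = 32000 Hz
Practical rate = 4 * fs_min = 4 * 32000 = 128000 Hz

fs_min = 32000 Hz, fs_practical = 128000 Hz


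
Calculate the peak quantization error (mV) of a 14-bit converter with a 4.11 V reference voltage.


The maximum quantization error is +/- LSB/2.
LSB = Vref / 2^n = 4.11 / 16384 = 0.00025085 V
Max error = LSB / 2 = 0.00025085 / 2 = 0.00012543 V
Max error = 0.1254 mV

0.1254 mV


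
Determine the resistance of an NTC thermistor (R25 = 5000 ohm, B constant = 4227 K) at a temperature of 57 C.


NTC thermistor equation: Rt = R25 * exp(B * (1/T - 1/T25)).
T in Kelvin: 330.15 K, T25 = 298.15 K
1/T - 1/T25 = 1/330.15 - 1/298.15 = -0.00032509
B * (1/T - 1/T25) = 4227 * -0.00032509 = -1.3742
Rt = 5000 * exp(-1.3742) = 1265.3 ohm

1265.3 ohm


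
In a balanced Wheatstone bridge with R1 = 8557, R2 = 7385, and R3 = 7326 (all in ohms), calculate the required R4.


At balance: R1*R4 = R2*R3, so R4 = R2*R3/R1.
R4 = 7385 * 7326 / 8557
R4 = 54102510 / 8557
R4 = 6322.6 ohm

6322.6 ohm


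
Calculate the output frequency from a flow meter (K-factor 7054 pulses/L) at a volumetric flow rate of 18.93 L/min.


Frequency = K * Q / 60 (converting L/min to L/s).
f = 7054 * 18.93 / 60
f = 133532.22 / 60
f = 2225.54 Hz

2225.54 Hz


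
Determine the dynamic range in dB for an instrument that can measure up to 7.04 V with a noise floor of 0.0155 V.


Dynamic range = 20 * log10(Vmax / Vnoise).
DR = 20 * log10(7.04 / 0.0155)
DR = 20 * log10(454.19)
DR = 53.14 dB

53.14 dB


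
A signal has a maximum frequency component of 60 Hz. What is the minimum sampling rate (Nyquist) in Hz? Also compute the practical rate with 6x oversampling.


By Nyquist theorem, fs_min = 2 * fmax.
fs_min = 2 * 60 = 120 Hz
Practical rate = 6 * fs_min = 6 * 120 = 720 Hz

fs_min = 120 Hz, fs_practical = 720 Hz


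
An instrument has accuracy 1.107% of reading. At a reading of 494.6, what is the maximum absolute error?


Absolute error = (accuracy% / 100) * reading.
Error = (1.107 / 100) * 494.6
Error = 0.01107 * 494.6
Error = 5.4752

5.4752


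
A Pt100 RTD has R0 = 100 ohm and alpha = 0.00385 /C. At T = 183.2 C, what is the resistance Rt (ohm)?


The RTD equation: Rt = R0 * (1 + alpha * T).
Rt = 100 * (1 + 0.00385 * 183.2)
Rt = 100 * (1 + 0.70532)
Rt = 100 * 1.70532
Rt = 170.532 ohm

170.532 ohm


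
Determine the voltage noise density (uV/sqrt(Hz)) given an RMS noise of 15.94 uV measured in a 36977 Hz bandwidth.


Noise spectral density = Vrms / sqrt(BW).
NSD = 15.94 / sqrt(36977)
NSD = 15.94 / 192.294
NSD = 0.0829 uV/sqrt(Hz)

0.0829 uV/sqrt(Hz)


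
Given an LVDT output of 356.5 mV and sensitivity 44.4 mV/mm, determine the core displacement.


Displacement = Vout / sensitivity.
d = 356.5 / 44.4
d = 8.029 mm

8.029 mm


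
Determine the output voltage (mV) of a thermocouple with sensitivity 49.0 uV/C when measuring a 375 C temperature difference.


The thermocouple output V = sensitivity * dT.
V = 49.0 uV/C * 375 C
V = 18375.0 uV
V = 18.375 mV

18.375 mV


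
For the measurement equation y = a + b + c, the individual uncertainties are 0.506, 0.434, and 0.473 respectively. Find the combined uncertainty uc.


For a sum of independent quantities, uc = sqrt(u1^2 + u2^2 + u3^2).
uc = sqrt(0.506^2 + 0.434^2 + 0.473^2)
uc = sqrt(0.256036 + 0.188356 + 0.223729)
uc = 0.8174

0.8174


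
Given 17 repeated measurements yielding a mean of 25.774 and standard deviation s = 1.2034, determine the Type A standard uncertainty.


The standard uncertainty for Type A evaluation is u = s / sqrt(n).
u = 1.2034 / sqrt(17)
u = 1.2034 / 4.1231
u = 0.2919

0.2919


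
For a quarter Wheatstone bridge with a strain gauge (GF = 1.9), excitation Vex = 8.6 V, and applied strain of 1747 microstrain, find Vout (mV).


Quarter bridge output: Vout = (GF * epsilon * Vex) / 4.
Vout = (1.9 * 1747e-6 * 8.6) / 4
Vout = 0.02854598 / 4 V
Vout = 0.00713649 V = 7.1365 mV

7.1365 mV


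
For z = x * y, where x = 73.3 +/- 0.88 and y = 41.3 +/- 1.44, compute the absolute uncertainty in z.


For a product z = x*y, the relative uncertainty is:
uz/z = sqrt((ux/x)^2 + (uy/y)^2)
Relative uncertainties: ux/x = 0.88/73.3 = 0.012005
uy/y = 1.44/41.3 = 0.034867
z = 73.3 * 41.3 = 3027.3
uz = 3027.3 * sqrt(0.012005^2 + 0.034867^2) = 111.634

111.634


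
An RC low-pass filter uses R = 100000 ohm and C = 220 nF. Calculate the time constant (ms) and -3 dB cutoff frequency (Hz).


Time constant: tau = R * C.
tau = 100000 * 2.20e-07 = 0.022 s
tau = 22.0 ms
Cutoff frequency: fc = 1 / (2*pi*R*C).
fc = 1 / (2*pi*0.022) = 7.23 Hz

tau = 22.0 ms, fc = 7.23 Hz


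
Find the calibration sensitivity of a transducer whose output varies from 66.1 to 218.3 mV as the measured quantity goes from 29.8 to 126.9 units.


Sensitivity = (y2 - y1) / (x2 - x1).
S = (218.3 - 66.1) / (126.9 - 29.8)
S = 152.2 / 97.1
S = 1.5675 mV/unit

1.5675 mV/unit


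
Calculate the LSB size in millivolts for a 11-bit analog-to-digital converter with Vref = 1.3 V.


The resolution (LSB) of an ADC is Vref / 2^n.
LSB = 1.3 / 2^11
LSB = 1.3 / 2048
LSB = 0.00063477 V = 0.63476562 mV

0.63476562 mV


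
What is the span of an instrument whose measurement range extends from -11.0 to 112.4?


Span = upper range - lower range.
Span = 112.4 - (-11.0)
Span = 123.4

123.4


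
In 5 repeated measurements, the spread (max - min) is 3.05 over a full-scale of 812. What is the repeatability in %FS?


Repeatability = (spread / full scale) * 100%.
R = (3.05 / 812) * 100
R = 0.376 %FS

0.376 %FS


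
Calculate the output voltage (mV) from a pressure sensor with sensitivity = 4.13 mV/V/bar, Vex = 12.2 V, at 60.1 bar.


Output = sensitivity * Vex * P.
Vout = 4.13 * 12.2 * 60.1
Vout = 50.386 * 60.1
Vout = 3028.2 mV

3028.2 mV


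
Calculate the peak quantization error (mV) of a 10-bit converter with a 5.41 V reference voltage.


The maximum quantization error is +/- LSB/2.
LSB = Vref / 2^n = 5.41 / 1024 = 0.0052832 V
Max error = LSB / 2 = 0.0052832 / 2 = 0.0026416 V
Max error = 2.6416 mV

2.6416 mV


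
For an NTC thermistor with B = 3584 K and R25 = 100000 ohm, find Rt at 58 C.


NTC thermistor equation: Rt = R25 * exp(B * (1/T - 1/T25)).
T in Kelvin: 331.15 K, T25 = 298.15 K
1/T - 1/T25 = 1/331.15 - 1/298.15 = -0.00033424
B * (1/T - 1/T25) = 3584 * -0.00033424 = -1.1979
Rt = 100000 * exp(-1.1979) = 30182.6 ohm

30182.6 ohm


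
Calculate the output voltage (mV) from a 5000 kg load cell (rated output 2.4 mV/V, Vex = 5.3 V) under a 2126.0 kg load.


Vout = rated_output * Vex * (load / capacity).
Vout = 2.4 * 5.3 * (2126.0 / 5000)
Vout = 2.4 * 5.3 * 0.4252
Vout = 5.409 mV

5.409 mV


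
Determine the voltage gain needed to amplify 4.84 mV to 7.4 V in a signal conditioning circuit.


Gain = Vout / Vin (converting to same units).
G = 7.4 V / 4.84 mV
G = 7400.0 mV / 4.84 mV
G = 1528.93

1528.93


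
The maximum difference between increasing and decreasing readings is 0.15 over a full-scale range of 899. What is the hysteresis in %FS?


Hysteresis = (max difference / full scale) * 100%.
H = (0.15 / 899) * 100
H = 0.017 %FS

0.017 %FS


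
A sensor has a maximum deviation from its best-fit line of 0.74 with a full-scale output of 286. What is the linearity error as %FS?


Linearity error = (max deviation / full scale) * 100%.
Linearity = (0.74 / 286) * 100
Linearity = 0.259 %FS

0.259 %FS


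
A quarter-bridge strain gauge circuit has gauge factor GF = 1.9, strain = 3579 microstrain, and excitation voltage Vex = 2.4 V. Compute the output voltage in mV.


Quarter bridge output: Vout = (GF * epsilon * Vex) / 4.
Vout = (1.9 * 3579e-6 * 2.4) / 4
Vout = 0.01632024 / 4 V
Vout = 0.00408006 V = 4.0801 mV

4.0801 mV


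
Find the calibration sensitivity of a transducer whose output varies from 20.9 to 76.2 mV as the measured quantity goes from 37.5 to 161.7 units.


Sensitivity = (y2 - y1) / (x2 - x1).
S = (76.2 - 20.9) / (161.7 - 37.5)
S = 55.3 / 124.2
S = 0.4452 mV/unit

0.4452 mV/unit


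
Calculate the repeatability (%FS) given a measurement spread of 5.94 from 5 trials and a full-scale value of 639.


Repeatability = (spread / full scale) * 100%.
R = (5.94 / 639) * 100
R = 0.93 %FS

0.93 %FS


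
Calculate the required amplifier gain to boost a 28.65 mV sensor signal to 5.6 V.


Gain = Vout / Vin (converting to same units).
G = 5.6 V / 28.65 mV
G = 5600.0 mV / 28.65 mV
G = 195.46

195.46


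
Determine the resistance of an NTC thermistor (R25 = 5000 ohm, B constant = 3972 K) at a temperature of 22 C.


NTC thermistor equation: Rt = R25 * exp(B * (1/T - 1/T25)).
T in Kelvin: 295.15 K, T25 = 298.15 K
1/T - 1/T25 = 1/295.15 - 1/298.15 = 3.409e-05
B * (1/T - 1/T25) = 3972 * 3.409e-05 = 0.1354
Rt = 5000 * exp(0.1354) = 5725.0 ohm

5725.0 ohm


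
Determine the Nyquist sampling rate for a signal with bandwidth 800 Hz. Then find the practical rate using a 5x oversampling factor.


By Nyquist theorem, fs_min = 2 * fmax.
fs_min = 2 * 800 = 1600 Hz
Practical rate = 5 * fs_min = 5 * 1600 = 8000 Hz

fs_min = 1600 Hz, fs_practical = 8000 Hz


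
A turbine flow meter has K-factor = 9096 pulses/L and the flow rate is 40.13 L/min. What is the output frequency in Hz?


Frequency = K * Q / 60 (converting L/min to L/s).
f = 9096 * 40.13 / 60
f = 365022.48 / 60
f = 6083.71 Hz

6083.71 Hz


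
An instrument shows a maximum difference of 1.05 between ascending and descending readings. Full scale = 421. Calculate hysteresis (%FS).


Hysteresis = (max difference / full scale) * 100%.
H = (1.05 / 421) * 100
H = 0.249 %FS

0.249 %FS


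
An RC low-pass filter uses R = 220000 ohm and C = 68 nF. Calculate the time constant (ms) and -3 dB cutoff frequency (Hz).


Time constant: tau = R * C.
tau = 220000 * 6.80e-08 = 0.01496 s
tau = 14.96 ms
Cutoff frequency: fc = 1 / (2*pi*R*C).
fc = 1 / (2*pi*0.01496) = 10.64 Hz

tau = 14.96 ms, fc = 10.64 Hz


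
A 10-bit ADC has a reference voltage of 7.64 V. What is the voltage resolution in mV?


The resolution (LSB) of an ADC is Vref / 2^n.
LSB = 7.64 / 2^10
LSB = 7.64 / 1024
LSB = 0.00746094 V = 7.4609375 mV

7.4609375 mV


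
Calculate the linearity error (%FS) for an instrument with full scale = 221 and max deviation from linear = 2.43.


Linearity error = (max deviation / full scale) * 100%.
Linearity = (2.43 / 221) * 100
Linearity = 1.1 %FS

1.1 %FS


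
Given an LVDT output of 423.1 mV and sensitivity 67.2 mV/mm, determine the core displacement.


Displacement = Vout / sensitivity.
d = 423.1 / 67.2
d = 6.296 mm

6.296 mm


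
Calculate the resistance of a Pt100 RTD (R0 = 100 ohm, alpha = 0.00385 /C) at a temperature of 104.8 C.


The RTD equation: Rt = R0 * (1 + alpha * T).
Rt = 100 * (1 + 0.00385 * 104.8)
Rt = 100 * (1 + 0.40348)
Rt = 100 * 1.40348
Rt = 140.348 ohm

140.348 ohm


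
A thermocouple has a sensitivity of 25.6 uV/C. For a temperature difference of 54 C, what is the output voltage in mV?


The thermocouple output V = sensitivity * dT.
V = 25.6 uV/C * 54 C
V = 1382.4 uV
V = 1.382 mV

1.382 mV


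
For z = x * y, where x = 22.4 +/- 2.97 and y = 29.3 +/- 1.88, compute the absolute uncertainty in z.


For a product z = x*y, the relative uncertainty is:
uz/z = sqrt((ux/x)^2 + (uy/y)^2)
Relative uncertainties: ux/x = 2.97/22.4 = 0.132589
uy/y = 1.88/29.3 = 0.064164
z = 22.4 * 29.3 = 656.3
uz = 656.3 * sqrt(0.132589^2 + 0.064164^2) = 96.675

96.675


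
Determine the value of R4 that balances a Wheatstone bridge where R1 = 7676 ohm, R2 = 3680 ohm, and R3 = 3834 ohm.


At balance: R1*R4 = R2*R3, so R4 = R2*R3/R1.
R4 = 3680 * 3834 / 7676
R4 = 14109120 / 7676
R4 = 1838.08 ohm

1838.08 ohm


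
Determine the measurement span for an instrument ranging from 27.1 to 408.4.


Span = upper range - lower range.
Span = 408.4 - (27.1)
Span = 381.3

381.3


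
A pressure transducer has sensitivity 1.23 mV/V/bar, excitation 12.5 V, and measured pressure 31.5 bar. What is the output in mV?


Output = sensitivity * Vex * P.
Vout = 1.23 * 12.5 * 31.5
Vout = 15.375 * 31.5
Vout = 484.31 mV

484.31 mV


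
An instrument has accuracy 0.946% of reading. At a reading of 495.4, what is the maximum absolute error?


Absolute error = (accuracy% / 100) * reading.
Error = (0.946 / 100) * 495.4
Error = 0.00946 * 495.4
Error = 4.6865

4.6865


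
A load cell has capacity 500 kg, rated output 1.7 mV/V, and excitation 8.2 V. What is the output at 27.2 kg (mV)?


Vout = rated_output * Vex * (load / capacity).
Vout = 1.7 * 8.2 * (27.2 / 500)
Vout = 1.7 * 8.2 * 0.0544
Vout = 0.758 mV

0.758 mV


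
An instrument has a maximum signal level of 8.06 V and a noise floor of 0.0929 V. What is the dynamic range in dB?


Dynamic range = 20 * log10(Vmax / Vnoise).
DR = 20 * log10(8.06 / 0.0929)
DR = 20 * log10(86.76)
DR = 38.77 dB

38.77 dB


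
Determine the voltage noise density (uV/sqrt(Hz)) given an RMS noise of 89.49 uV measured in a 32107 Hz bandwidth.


Noise spectral density = Vrms / sqrt(BW).
NSD = 89.49 / sqrt(32107)
NSD = 89.49 / 179.1843
NSD = 0.4994 uV/sqrt(Hz)

0.4994 uV/sqrt(Hz)


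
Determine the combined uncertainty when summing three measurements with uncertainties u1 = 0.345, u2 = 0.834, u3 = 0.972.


For a sum of independent quantities, uc = sqrt(u1^2 + u2^2 + u3^2).
uc = sqrt(0.345^2 + 0.834^2 + 0.972^2)
uc = sqrt(0.119025 + 0.695556 + 0.944784)
uc = 1.3264

1.3264


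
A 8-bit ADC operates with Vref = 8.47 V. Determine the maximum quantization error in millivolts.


The maximum quantization error is +/- LSB/2.
LSB = Vref / 2^n = 8.47 / 256 = 0.03308594 V
Max error = LSB / 2 = 0.03308594 / 2 = 0.01654297 V
Max error = 16.543 mV

16.543 mV


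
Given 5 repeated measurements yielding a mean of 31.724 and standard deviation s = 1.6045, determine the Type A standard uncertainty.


The standard uncertainty for Type A evaluation is u = s / sqrt(n).
u = 1.6045 / sqrt(5)
u = 1.6045 / 2.2361
u = 0.7176

0.7176


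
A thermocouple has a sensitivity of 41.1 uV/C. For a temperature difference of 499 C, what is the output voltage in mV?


The thermocouple output V = sensitivity * dT.
V = 41.1 uV/C * 499 C
V = 20508.9 uV
V = 20.509 mV

20.509 mV


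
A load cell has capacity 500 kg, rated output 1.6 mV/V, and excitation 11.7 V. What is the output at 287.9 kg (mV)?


Vout = rated_output * Vex * (load / capacity).
Vout = 1.6 * 11.7 * (287.9 / 500)
Vout = 1.6 * 11.7 * 0.5758
Vout = 10.779 mV

10.779 mV


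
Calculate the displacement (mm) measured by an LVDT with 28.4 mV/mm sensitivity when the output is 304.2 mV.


Displacement = Vout / sensitivity.
d = 304.2 / 28.4
d = 10.711 mm

10.711 mm


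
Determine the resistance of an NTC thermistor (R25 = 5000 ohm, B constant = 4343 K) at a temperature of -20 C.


NTC thermistor equation: Rt = R25 * exp(B * (1/T - 1/T25)).
T in Kelvin: 253.15 K, T25 = 298.15 K
1/T - 1/T25 = 1/253.15 - 1/298.15 = 0.00059621
B * (1/T - 1/T25) = 4343 * 0.00059621 = 2.5893
Rt = 5000 * exp(2.5893) = 66605.1 ohm

66605.1 ohm


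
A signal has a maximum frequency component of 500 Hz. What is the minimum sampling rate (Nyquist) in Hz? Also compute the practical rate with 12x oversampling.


By Nyquist theorem, fs_min = 2 * fmax.
fs_min = 2 * 500 = 1000 Hz
Practical rate = 12 * fs_min = 12 * 1000 = 12000 Hz

fs_min = 1000 Hz, fs_practical = 12000 Hz


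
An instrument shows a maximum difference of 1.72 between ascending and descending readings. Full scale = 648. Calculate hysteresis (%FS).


Hysteresis = (max difference / full scale) * 100%.
H = (1.72 / 648) * 100
H = 0.265 %FS

0.265 %FS


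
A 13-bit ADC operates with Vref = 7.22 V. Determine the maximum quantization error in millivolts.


The maximum quantization error is +/- LSB/2.
LSB = Vref / 2^n = 7.22 / 8192 = 0.00088135 V
Max error = LSB / 2 = 0.00088135 / 2 = 0.00044067 V
Max error = 0.4407 mV

0.4407 mV


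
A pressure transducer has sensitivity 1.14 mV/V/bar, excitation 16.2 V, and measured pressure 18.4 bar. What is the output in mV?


Output = sensitivity * Vex * P.
Vout = 1.14 * 16.2 * 18.4
Vout = 18.468 * 18.4
Vout = 339.81 mV

339.81 mV


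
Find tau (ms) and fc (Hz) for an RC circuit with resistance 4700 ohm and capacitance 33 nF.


Time constant: tau = R * C.
tau = 4700 * 3.30e-08 = 0.0001551 s
tau = 0.1551 ms
Cutoff frequency: fc = 1 / (2*pi*R*C).
fc = 1 / (2*pi*0.0001551) = 1026.14 Hz

tau = 0.1551 ms, fc = 1026.14 Hz


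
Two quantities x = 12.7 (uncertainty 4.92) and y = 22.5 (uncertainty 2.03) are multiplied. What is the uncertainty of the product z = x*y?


For a product z = x*y, the relative uncertainty is:
uz/z = sqrt((ux/x)^2 + (uy/y)^2)
Relative uncertainties: ux/x = 4.92/12.7 = 0.387402
uy/y = 2.03/22.5 = 0.090222
z = 12.7 * 22.5 = 285.8
uz = 285.8 * sqrt(0.387402^2 + 0.090222^2) = 113.662

113.662


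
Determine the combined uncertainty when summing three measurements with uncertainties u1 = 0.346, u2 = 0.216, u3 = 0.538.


For a sum of independent quantities, uc = sqrt(u1^2 + u2^2 + u3^2).
uc = sqrt(0.346^2 + 0.216^2 + 0.538^2)
uc = sqrt(0.119716 + 0.046656 + 0.289444)
uc = 0.6751

0.6751


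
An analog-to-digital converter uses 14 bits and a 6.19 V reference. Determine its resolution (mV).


The resolution (LSB) of an ADC is Vref / 2^n.
LSB = 6.19 / 2^14
LSB = 6.19 / 16384
LSB = 0.00037781 V = 0.37780762 mV

0.37780762 mV


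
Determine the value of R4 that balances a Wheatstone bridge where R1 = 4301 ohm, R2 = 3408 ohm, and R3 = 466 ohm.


At balance: R1*R4 = R2*R3, so R4 = R2*R3/R1.
R4 = 3408 * 466 / 4301
R4 = 1588128 / 4301
R4 = 369.25 ohm

369.25 ohm


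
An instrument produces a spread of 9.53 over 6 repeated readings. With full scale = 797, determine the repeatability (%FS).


Repeatability = (spread / full scale) * 100%.
R = (9.53 / 797) * 100
R = 1.196 %FS

1.196 %FS


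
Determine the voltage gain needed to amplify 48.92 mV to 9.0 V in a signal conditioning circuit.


Gain = Vout / Vin (converting to same units).
G = 9.0 V / 48.92 mV
G = 9000.0 mV / 48.92 mV
G = 183.97

183.97


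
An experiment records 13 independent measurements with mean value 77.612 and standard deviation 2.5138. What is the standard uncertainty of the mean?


The standard uncertainty for Type A evaluation is u = s / sqrt(n).
u = 2.5138 / sqrt(13)
u = 2.5138 / 3.6056
u = 0.6972

0.6972


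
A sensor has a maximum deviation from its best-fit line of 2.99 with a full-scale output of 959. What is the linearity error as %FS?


Linearity error = (max deviation / full scale) * 100%.
Linearity = (2.99 / 959) * 100
Linearity = 0.312 %FS

0.312 %FS


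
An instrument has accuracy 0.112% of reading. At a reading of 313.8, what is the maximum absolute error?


Absolute error = (accuracy% / 100) * reading.
Error = (0.112 / 100) * 313.8
Error = 0.00112 * 313.8
Error = 0.3515

0.3515


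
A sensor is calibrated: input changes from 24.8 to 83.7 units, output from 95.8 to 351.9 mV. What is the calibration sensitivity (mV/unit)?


Sensitivity = (y2 - y1) / (x2 - x1).
S = (351.9 - 95.8) / (83.7 - 24.8)
S = 256.1 / 58.9
S = 4.348 mV/unit

4.348 mV/unit


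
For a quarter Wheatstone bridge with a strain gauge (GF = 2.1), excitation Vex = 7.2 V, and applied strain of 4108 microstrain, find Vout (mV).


Quarter bridge output: Vout = (GF * epsilon * Vex) / 4.
Vout = (2.1 * 4108e-6 * 7.2) / 4
Vout = 0.06211296 / 4 V
Vout = 0.01552824 V = 15.5282 mV

15.5282 mV


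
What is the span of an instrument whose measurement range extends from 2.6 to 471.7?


Span = upper range - lower range.
Span = 471.7 - (2.6)
Span = 469.1

469.1


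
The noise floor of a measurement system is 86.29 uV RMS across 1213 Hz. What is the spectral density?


Noise spectral density = Vrms / sqrt(BW).
NSD = 86.29 / sqrt(1213)
NSD = 86.29 / 34.8281
NSD = 2.4776 uV/sqrt(Hz)

2.4776 uV/sqrt(Hz)


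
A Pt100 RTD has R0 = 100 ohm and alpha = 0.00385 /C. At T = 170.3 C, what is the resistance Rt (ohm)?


The RTD equation: Rt = R0 * (1 + alpha * T).
Rt = 100 * (1 + 0.00385 * 170.3)
Rt = 100 * (1 + 0.655655)
Rt = 100 * 1.655655
Rt = 165.566 ohm

165.566 ohm


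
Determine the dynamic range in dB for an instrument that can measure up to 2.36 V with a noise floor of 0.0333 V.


Dynamic range = 20 * log10(Vmax / Vnoise).
DR = 20 * log10(2.36 / 0.0333)
DR = 20 * log10(70.87)
DR = 37.01 dB

37.01 dB


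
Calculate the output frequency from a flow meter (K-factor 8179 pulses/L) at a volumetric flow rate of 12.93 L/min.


Frequency = K * Q / 60 (converting L/min to L/s).
f = 8179 * 12.93 / 60
f = 105754.47 / 60
f = 1762.57 Hz

1762.57 Hz


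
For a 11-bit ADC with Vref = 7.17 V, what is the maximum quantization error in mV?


The maximum quantization error is +/- LSB/2.
LSB = Vref / 2^n = 7.17 / 2048 = 0.00350098 V
Max error = LSB / 2 = 0.00350098 / 2 = 0.00175049 V
Max error = 1.7505 mV

1.7505 mV


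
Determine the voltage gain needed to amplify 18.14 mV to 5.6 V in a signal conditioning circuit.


Gain = Vout / Vin (converting to same units).
G = 5.6 V / 18.14 mV
G = 5600.0 mV / 18.14 mV
G = 308.71

308.71


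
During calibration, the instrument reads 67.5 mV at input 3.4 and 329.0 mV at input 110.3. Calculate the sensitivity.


Sensitivity = (y2 - y1) / (x2 - x1).
S = (329.0 - 67.5) / (110.3 - 3.4)
S = 261.5 / 106.9
S = 2.4462 mV/unit

2.4462 mV/unit


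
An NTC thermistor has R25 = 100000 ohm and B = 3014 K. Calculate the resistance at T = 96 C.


NTC thermistor equation: Rt = R25 * exp(B * (1/T - 1/T25)).
T in Kelvin: 369.15 K, T25 = 298.15 K
1/T - 1/T25 = 1/369.15 - 1/298.15 = -0.00064509
B * (1/T - 1/T25) = 3014 * -0.00064509 = -1.9443
Rt = 100000 * exp(-1.9443) = 14308.7 ohm

14308.7 ohm


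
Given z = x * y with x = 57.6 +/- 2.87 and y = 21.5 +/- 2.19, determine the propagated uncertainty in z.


For a product z = x*y, the relative uncertainty is:
uz/z = sqrt((ux/x)^2 + (uy/y)^2)
Relative uncertainties: ux/x = 2.87/57.6 = 0.049826
uy/y = 2.19/21.5 = 0.10186
z = 57.6 * 21.5 = 1238.4
uz = 1238.4 * sqrt(0.049826^2 + 0.10186^2) = 140.427

140.427


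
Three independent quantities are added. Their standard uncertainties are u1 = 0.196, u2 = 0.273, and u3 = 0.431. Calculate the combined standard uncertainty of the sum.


For a sum of independent quantities, uc = sqrt(u1^2 + u2^2 + u3^2).
uc = sqrt(0.196^2 + 0.273^2 + 0.431^2)
uc = sqrt(0.038416 + 0.074529 + 0.185761)
uc = 0.5465

0.5465


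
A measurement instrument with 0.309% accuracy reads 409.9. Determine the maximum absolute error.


Absolute error = (accuracy% / 100) * reading.
Error = (0.309 / 100) * 409.9
Error = 0.00309 * 409.9
Error = 1.2666

1.2666


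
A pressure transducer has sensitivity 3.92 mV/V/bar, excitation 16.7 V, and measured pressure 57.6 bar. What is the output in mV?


Output = sensitivity * Vex * P.
Vout = 3.92 * 16.7 * 57.6
Vout = 65.464 * 57.6
Vout = 3770.73 mV

3770.73 mV


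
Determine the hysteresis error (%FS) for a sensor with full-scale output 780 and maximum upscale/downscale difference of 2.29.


Hysteresis = (max difference / full scale) * 100%.
H = (2.29 / 780) * 100
H = 0.294 %FS

0.294 %FS


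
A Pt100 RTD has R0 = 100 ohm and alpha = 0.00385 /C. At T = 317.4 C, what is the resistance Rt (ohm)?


The RTD equation: Rt = R0 * (1 + alpha * T).
Rt = 100 * (1 + 0.00385 * 317.4)
Rt = 100 * (1 + 1.22199)
Rt = 100 * 2.22199
Rt = 222.199 ohm

222.199 ohm


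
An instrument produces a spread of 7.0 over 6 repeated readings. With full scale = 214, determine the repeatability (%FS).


Repeatability = (spread / full scale) * 100%.
R = (7.0 / 214) * 100
R = 3.271 %FS

3.271 %FS


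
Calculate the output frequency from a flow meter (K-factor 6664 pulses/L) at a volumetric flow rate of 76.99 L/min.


Frequency = K * Q / 60 (converting L/min to L/s).
f = 6664 * 76.99 / 60
f = 513061.36 / 60
f = 8551.02 Hz

8551.02 Hz


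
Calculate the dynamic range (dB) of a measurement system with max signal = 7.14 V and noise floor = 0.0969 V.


Dynamic range = 20 * log10(Vmax / Vnoise).
DR = 20 * log10(7.14 / 0.0969)
DR = 20 * log10(73.68)
DR = 37.35 dB

37.35 dB


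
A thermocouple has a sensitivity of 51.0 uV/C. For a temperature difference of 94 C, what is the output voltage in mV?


The thermocouple output V = sensitivity * dT.
V = 51.0 uV/C * 94 C
V = 4794.0 uV
V = 4.794 mV

4.794 mV


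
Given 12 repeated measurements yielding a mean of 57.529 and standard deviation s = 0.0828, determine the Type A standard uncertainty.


The standard uncertainty for Type A evaluation is u = s / sqrt(n).
u = 0.0828 / sqrt(12)
u = 0.0828 / 3.4641
u = 0.0239

0.0239


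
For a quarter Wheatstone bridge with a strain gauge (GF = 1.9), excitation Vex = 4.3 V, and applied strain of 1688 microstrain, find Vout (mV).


Quarter bridge output: Vout = (GF * epsilon * Vex) / 4.
Vout = (1.9 * 1688e-6 * 4.3) / 4
Vout = 0.01379096 / 4 V
Vout = 0.00344774 V = 3.4477 mV

3.4477 mV


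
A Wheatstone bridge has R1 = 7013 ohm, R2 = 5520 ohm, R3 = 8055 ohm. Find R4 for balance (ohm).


At balance: R1*R4 = R2*R3, so R4 = R2*R3/R1.
R4 = 5520 * 8055 / 7013
R4 = 44463600 / 7013
R4 = 6340.17 ohm

6340.17 ohm


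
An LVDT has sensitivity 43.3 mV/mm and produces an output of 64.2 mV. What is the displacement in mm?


Displacement = Vout / sensitivity.
d = 64.2 / 43.3
d = 1.483 mm

1.483 mm


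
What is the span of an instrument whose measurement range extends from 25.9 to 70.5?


Span = upper range - lower range.
Span = 70.5 - (25.9)
Span = 44.6

44.6


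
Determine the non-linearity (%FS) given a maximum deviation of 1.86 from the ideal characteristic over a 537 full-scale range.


Linearity error = (max deviation / full scale) * 100%.
Linearity = (1.86 / 537) * 100
Linearity = 0.346 %FS

0.346 %FS


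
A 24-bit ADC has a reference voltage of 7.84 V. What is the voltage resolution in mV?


The resolution (LSB) of an ADC is Vref / 2^n.
LSB = 7.84 / 2^24
LSB = 7.84 / 16777216
LSB = 4.7e-07 V = 0.0004673 mV

0.0004673 mV


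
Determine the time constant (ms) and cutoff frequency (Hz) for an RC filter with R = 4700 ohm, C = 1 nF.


Time constant: tau = R * C.
tau = 4700 * 1.00e-09 = 4.7e-06 s
tau = 0.0047 ms
Cutoff frequency: fc = 1 / (2*pi*R*C).
fc = 1 / (2*pi*4.7e-06) = 33862.75 Hz

tau = 0.0047 ms, fc = 33862.75 Hz


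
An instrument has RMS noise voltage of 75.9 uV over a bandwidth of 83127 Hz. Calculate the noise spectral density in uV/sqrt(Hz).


Noise spectral density = Vrms / sqrt(BW).
NSD = 75.9 / sqrt(83127)
NSD = 75.9 / 288.3175
NSD = 0.2633 uV/sqrt(Hz)

0.2633 uV/sqrt(Hz)


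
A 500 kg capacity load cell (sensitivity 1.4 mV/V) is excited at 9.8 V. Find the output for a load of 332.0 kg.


Vout = rated_output * Vex * (load / capacity).
Vout = 1.4 * 9.8 * (332.0 / 500)
Vout = 1.4 * 9.8 * 0.664
Vout = 9.11 mV

9.11 mV


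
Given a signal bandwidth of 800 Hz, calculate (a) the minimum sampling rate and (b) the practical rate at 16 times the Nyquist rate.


By Nyquist theorem, fs_min = 2 * fmax.
fs_min = 2 * 800 = 1600 Hz
Practical rate = 16 * fs_min = 16 * 1600 = 25600 Hz

fs_min = 1600 Hz, fs_practical = 25600 Hz


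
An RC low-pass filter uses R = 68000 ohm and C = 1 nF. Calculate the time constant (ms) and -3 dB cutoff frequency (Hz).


Time constant: tau = R * C.
tau = 68000 * 1.00e-09 = 6.8e-05 s
tau = 0.068 ms
Cutoff frequency: fc = 1 / (2*pi*R*C).
fc = 1 / (2*pi*6.8e-05) = 2340.51 Hz

tau = 0.068 ms, fc = 2340.51 Hz
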